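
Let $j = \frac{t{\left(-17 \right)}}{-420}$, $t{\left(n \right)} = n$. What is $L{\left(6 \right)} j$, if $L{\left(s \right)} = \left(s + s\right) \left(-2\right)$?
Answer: $- \frac{34}{35} \approx -0.97143$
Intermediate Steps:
$j = \frac{17}{420}$ ($j = - \frac{17}{-420} = \left(-17\right) \left(- \frac{1}{420}\right) = \frac{17}{420} \approx 0.040476$)
$L{\left(s \right)} = - 4 s$ ($L{\left(s \right)} = 2 s \left(-2\right) = - 4 s$)
$L{\left(6 \right)} j = \left(-4\right) 6 \cdot \frac{17}{420} = \left(-24\right) \frac{17}{420} = - \frac{34}{35}$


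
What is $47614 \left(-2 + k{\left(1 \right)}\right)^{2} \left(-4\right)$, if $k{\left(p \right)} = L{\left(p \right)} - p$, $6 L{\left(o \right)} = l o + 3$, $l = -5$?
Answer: $- \frac{19045600}{9} \approx -2.1162 \cdot 10^{6}$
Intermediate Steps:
$L{\left(o \right)} = \frac{1}{2} - \frac{5 o}{6}$ ($L{\left(o \right)} = \frac{- 5 o + 3}{6} = \frac{3 - 5 o}{6} = \frac{1}{2} - \frac{5 o}{6}$)
$k{\left(p \right)} = \frac{1}{2} - \frac{11 p}{6}$ ($k{\left(p \right)} = \left(\frac{1}{2} - \frac{5 p}{6}\right) - p = \frac{1}{2} - \frac{11 p}{6}$)
$47614 \left(-2 + k{\left(1 \right)}\right)^{2} \left(-4\right) = 47614 \left(-2 + \left(\frac{1}{2} - \frac{11}{6}\right)\right)^{2} \left(-4\right) = 47614 \left(-2 - \frac{4}{3}\right)^{2} \left(-4\right) = 47614 \left(- \frac{10}{3}\right)^{2} \left(-4\right) = 47614 \cdot \frac{100}{9} \left(-4\right) = 47614 \left(- \frac{400}{9}\right) = - \frac{19045600}{9}$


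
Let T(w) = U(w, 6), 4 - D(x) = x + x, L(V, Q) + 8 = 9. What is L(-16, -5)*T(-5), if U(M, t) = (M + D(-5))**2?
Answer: 81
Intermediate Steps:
L(V, Q) = 1 (L(V, Q) = -8 + 9 = 1)
D(x) = 4 - 2*x (D(x) = 4 - (x + x) = 4 - 2*x)
U(M, t) = (14 + M)**2 (U(M, t) = (M + (4 - 2*(-5)))**2 = (M + (4 + 10))**2 = (M + 14)**2 = (14 + M)**2)
T(w) = (14 + w)**2
L(-16, -5)*T(-5) = 1*(14 - 5)**2 = 1*9**2 = 1*81 = 81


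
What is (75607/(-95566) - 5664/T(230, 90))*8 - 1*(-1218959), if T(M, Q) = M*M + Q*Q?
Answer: 444119497308213/364345375 ≈ 1.2190e+6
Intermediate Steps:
T(M, Q) = M² + Q²
(75607/(-95566) - 5664/T(230, 90))*8 - 1*(-1218959) = (75607/(-95566) - 5664/(230² + 90²))*8 - 1*(-1218959) = (75607*(-1/95566) - 5664/(52900 + 8100))*8 + 1218959 = (-75607/95566 - 5664/61000)*8 + 1218959 = (-75607/95566 - 5664*1/61000)*8 + 1218959 = (-75607/95566 - 708/7625)*8 + 1218959 = -644164103/728690750*8 + 1218959 = -2576656412/364345375 + 1218959 = 444119497308213/364345375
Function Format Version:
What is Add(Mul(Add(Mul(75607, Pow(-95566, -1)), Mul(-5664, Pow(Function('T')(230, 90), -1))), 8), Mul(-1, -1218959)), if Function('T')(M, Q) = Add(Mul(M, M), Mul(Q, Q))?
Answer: Rational(444119497308213, 364345375) ≈ 1.2190e+6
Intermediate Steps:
Function('T')(M, Q) = Add(Pow(M, 2), Pow(Q, 2))
Add(Mul(Add(Mul(75607, Pow(-95566, -1)), Mul(-5664, Pow(Function('T')(230, 90), -1))), 8), Mul(-1, -1218959)) = Add(Mul(Add(Mul(75607, Pow(-95566, -1)), Mul(-5664, Pow(Add(Pow(230, 2), Pow(90, 2)), -1))), 8), Mul(-1, -1218959)) = Add(Mul(Add(Mul(75607, Rational(-1, 95566)), Mul(-5664, Pow(Add(52900, 8100), -1))), 8), 1218959) = Add(Mul(Add(Rational(-75607, 95566), Mul(-5664, Pow(61000, -1))), 8), 1218959) = Add(Mul(Add(Rational(-75607, 95566), Mul(-5664, Rational(1, 61000))), 8), 1218959) = Add(Mul(Add(Rational(-75607, 95566), Rational(-708, 7625)), 8), 1218959) = Add(Mul(Rational(-644164103, 728690750), 8), 1218959) = Add(Rational(-2576656412, 364345375), 1218959) = Rational(444119497308213, 364345375)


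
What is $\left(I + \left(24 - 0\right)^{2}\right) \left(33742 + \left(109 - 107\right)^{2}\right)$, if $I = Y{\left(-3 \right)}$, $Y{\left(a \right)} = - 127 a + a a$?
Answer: $32598636$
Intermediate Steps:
$Y{\left(a \right)} = a^{2} - 127 a$ ($Y{\left(a \right)} = - 127 a + a^{2} = a^{2} - 127 a$)
$I = 390$ ($I = - 3 \left(-127 - 3\right) = \left(-3\right) \left(-130\right) = 390$)
$\left(I + \left(24 - 0\right)^{2}\right) \left(33742 + \left(109 - 107\right)^{2}\right) = \left(390 + \left(24 - 0\right)^{2}\right) \left(33742 + \left(109 - 107\right)^{2}\right) = \left(390 + \left(24 + 0\right)^{2}\right) \left(33742 + 2^{2}\right) = \left(390 + 24^{2}\right) \left(33742 + 4\right) = \left(390 + 576\right) 33746 = 966 \cdot 33746 = 32598636$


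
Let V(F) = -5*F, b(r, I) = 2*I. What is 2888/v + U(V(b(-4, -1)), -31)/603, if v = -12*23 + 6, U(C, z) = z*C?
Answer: -101398/9045 ≈ -11.210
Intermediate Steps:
U(C, z) = C*z
v = -270 (v = -276 + 6 = -270)
2888/v + U(V(b(-4, -1)), -31)/603 = 2888/(-270) + (-10*(-1)*(-31))/603 = 2888*(-1/270) + (-5*(-2)*(-31))*(1/603) = -1444/135 + (10*(-31))*(1/603) = -1444/135 - 310*1/603 = -1444/135 - 310/603 = -101398/9045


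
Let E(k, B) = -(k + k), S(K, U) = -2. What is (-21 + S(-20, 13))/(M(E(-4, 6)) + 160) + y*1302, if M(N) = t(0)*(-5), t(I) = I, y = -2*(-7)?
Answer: 2916457/160 ≈ 18228.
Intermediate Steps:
y = 14
E(k, B) = -2*k
M(N) = 0 (M(N) = 0*(-5) = 0)
(-21 + S(-20, 13))/(M(E(-4, 6)) + 160) + y*1302 = (-21 - 2)/(0 + 160) + 14*1302 = -23/160 + 18228 = 2916457/160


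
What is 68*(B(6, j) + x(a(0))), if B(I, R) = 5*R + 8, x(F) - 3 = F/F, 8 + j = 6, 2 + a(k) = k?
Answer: 136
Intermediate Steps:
a(k) = -2 + k
j = -2 (j = -8 + 6 = -2)
x(F) = 4 (x(F) = 3 + F/F = 3 + 1 = 4)
B(I, R) = 8 + 5*R
68*(B(6, j) + x(a(0))) = 68*((8 + 5*(-2)) + 4) = 68*((8 - 10) + 4) = 68*(-2 + 4) = 68*2 = 136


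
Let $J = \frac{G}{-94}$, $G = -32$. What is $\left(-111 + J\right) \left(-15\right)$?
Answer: $\frac{78015}{47} \approx 1659.9$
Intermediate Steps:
$J = \frac{16}{47}$ ($J = - \frac{32}{-94} = \left(-32\right) \left(- \frac{1}{94}\right) = \frac{16}{47} \approx 0.34043$)
$\left(-111 + J\right) \left(-15\right) = \left(-111 + \frac{16}{47}\right) \left(-15\right) = \left(- \frac{5201}{47}\right) \left(-15\right) = \frac{78015}{47}$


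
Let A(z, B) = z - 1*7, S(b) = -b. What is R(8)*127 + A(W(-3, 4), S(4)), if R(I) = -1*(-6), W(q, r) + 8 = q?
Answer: 744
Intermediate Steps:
W(q, r) = -8 + q
R(I) = 6
A(z, B) = -7 + z (A(z, B) = z - 7 = -7 + z)
R(8)*127 + A(W(-3, 4), S(4)) = 6*127 + (-7 + (-8 - 3)) = 762 + (-7 - 11) = 762 - 18 = 744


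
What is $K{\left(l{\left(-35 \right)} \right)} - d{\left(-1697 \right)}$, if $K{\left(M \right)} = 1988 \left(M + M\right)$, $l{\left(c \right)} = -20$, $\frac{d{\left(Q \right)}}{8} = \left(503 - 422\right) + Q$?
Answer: $-66592$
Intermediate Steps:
$d{\left(Q \right)} = 648 + 8 Q$ ($d{\left(Q \right)} = 8 \left(\left(503 - 422\right) + Q\right) = 8 \left(81 + Q\right) = 648 + 8 Q$)
$K{\left(M \right)} = 3976 M$ ($K{\left(M \right)} = 1988 \cdot 2 M = 3976 M$)
$K{\left(l{\left(-35 \right)} \right)} - d{\left(-1697 \right)} = 3976 \left(-20\right) - \left(648 + 8 \left(-1697\right)\right) = -79520 - \left(648 - 13576\right) = -79520 - -12928 = -79520 + 12928 = -66592$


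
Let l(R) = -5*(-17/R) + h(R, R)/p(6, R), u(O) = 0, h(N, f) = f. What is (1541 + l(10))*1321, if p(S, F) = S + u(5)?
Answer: 12294547/6 ≈ 2.0491e+6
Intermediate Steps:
p(S, F) = S (p(S, F) = S + 0 = S)
l(R) = 85/R + R/6 (l(R) = -5*(-17/R) + R/6 = -(-85)/R + R/6 = 85/R + R/6)
(1541 + l(10))*1321 = (1541 + (85/10 + (⅙)*10))*1321 = (1541 + (85*(⅒) + 5/3))*1321 = (1541 + (17/2 + 5/3))*1321 = (1541 + 61/6)*1321 = (9307/6)*1321 = 12294547/6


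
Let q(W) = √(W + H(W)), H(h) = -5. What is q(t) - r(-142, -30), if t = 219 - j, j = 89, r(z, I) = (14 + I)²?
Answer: -256 + 5*√5 ≈ -244.82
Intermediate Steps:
t = 130 (t = 219 - 1*89 = 219 - 89 = 130)
q(W) = √(-5 + W) (q(W) = √(W - 5) = √(-5 + W))
q(t) - r(-142, -30) = √(-5 + 130) - (14 - 30)² = √125 - 1*(-16)² = 5*√5 - 1*256 = 5*√5 - 256 = -256 + 5*√5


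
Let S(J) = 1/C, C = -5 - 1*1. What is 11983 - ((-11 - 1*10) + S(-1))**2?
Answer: 415259/36 ≈ 11535.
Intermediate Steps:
C = -6 (C = -5 - 1 = -6)
S(J) = -1/6 (S(J) = 1/(-6) = -1/6)
11983 - ((-11 - 1*10) + S(-1))**2 = 11983 - ((-11 - 1*10) - 1/6)**2 = 11983 - ((-11 - 10) - 1/6)**2 = 11983 - (-21 - 1/6)**2 = 11983 - (-127/6)**2 = 11983 - 1*16129/36 = 11983 - 16129/36 = 415259/36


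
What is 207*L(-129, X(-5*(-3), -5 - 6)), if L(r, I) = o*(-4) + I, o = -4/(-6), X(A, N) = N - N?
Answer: -552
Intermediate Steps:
X(A, N) = 0
o = 2/3 (o = -4*(-1/6) = 2/3 ≈ 0.66667)
L(r, I) = -8/3 + I (L(r, I) = (2/3)*(-4) + I = -8/3 + I)
207*L(-129, X(-5*(-3), -5 - 6)) = 207*(-8/3 + 0) = 207*(-8/3) = -552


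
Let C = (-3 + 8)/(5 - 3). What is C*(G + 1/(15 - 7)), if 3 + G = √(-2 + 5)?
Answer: -115/16 + 5*√3/2 ≈ -2.8574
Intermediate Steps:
G = -3 + √3 (G = -3 + √(-2 + 5) = -3 + √3 ≈ -1.2680)
C = 5/2 ≈ 2.5000
C*(G + 1/(15 - 7)) = 5*((-3 + √3) + 1/(15 - 7))/2 = 5*((-3 + √3) + 1/8)/2 = 5*((-3 + √3) + ⅛)/2 = 5*(-23/8 + √3)/2 = -115/16 + 5*√3/2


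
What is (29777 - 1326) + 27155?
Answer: 55606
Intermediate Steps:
(29777 - 1326) + 27155 = 28451 + 27155 = 55606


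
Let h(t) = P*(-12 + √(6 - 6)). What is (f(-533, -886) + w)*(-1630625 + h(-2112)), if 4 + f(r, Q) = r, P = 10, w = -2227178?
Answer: 3632835097675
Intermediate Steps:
f(r, Q) = -4 + r
h(t) = -120 (h(t) = 10*(-12 + √(6 - 6)) = 10*(-12 + √0) = 10*(-12 + 0) = 10*(-12) = -120)
(f(-533, -886) + w)*(-1630625 + h(-2112)) = ((-4 - 533) - 2227178)*(-1630625 - 120) = (-537 - 2227178)*(-1630745) = -2227715*(-1630745) = 3632835097675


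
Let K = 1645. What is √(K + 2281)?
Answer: √3926 ≈ 62.658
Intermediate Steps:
√(K + 2281) = √(1645 + 2281) = √3926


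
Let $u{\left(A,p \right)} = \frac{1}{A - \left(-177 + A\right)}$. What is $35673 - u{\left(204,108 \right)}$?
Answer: $\frac{6314120}{177} \approx 35673.0$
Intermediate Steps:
$u{\left(A,p \right)} = \frac{1}{177}$
$35673 - u{\left(204,108 \right)} = 35673 - \frac{1}{177} = \frac{6314120}{177}$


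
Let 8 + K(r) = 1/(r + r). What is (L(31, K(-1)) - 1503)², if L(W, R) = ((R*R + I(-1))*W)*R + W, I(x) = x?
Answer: 26234604841/64 ≈ 4.0992e+8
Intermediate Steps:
K(r) = -8 + 1/(2*r) (K(r) = -8 + 1/(r + r) = -8 + 1/(2*r))
L(W, R) = W + R*W*(-1 + R²) (L(W, R) = ((R*R - 1)*W)*R + W = ((R² - 1)*W)*R + W = ((-1 + R²)*W)*R + W = (W*(-1 + R²))*R + W = R*W*(-1 + R²) + W = W + R*W*(-1 + R²))
(L(31, K(-1)) - 1503)² = (31*(1 + (-8 + (½)/(-1))³ - (-8 + (½)/(-1))) - 1503)² = (31*(1 + (-8 + (½)*(-1))³ - (-8 + (½)*(-1))) - 1503)² = (31*(1 + (-8 - ½)³ - (-8 - ½)) - 1503)² = (31*(1 + (-17/2)³ - 1*(-17/2)) - 1503)² = (31*(1 - 4913/8 + 17/2) - 1503)² = (31*(-4837/8) - 1503)² = (-149947/8 - 1503)² = (-161971/8)² = 26234604841/64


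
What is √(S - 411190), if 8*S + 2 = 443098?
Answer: I*√355803 ≈ 596.49*I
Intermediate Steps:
S = 55387 (S = -¼ + (⅛)*443098 = -¼ + 221549/4 = 55387)
√(S - 411190) = √(55387 - 411190) = √(-355803) = I*√355803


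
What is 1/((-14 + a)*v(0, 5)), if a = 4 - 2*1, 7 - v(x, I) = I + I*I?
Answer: 1/276 ≈ 0.0036232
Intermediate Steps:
v(x, I) = 7 - I - I**2 (v(x, I) = 7 - (I + I*I) = 7 - (I + I**2) = 7 + (-I - I**2) = 7 - I - I**2)
a = 2 (a = 4 - 2 = 2)
1/((-14 + a)*v(0, 5)) = 1/((-14 + 2)*(7 - 1*5 - 1*5**2)) = 1/(-12*(7 - 5 - 1*25)) = 1/(-12*(7 - 5 - 25)) = 1/(-12*(-23)) = 1/276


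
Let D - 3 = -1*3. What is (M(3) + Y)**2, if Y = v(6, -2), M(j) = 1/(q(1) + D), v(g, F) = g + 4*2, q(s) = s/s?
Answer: 225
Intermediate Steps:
q(s) = 1
v(g, F) = 8 + g (v(g, F) = g + 8 = 8 + g)
D = 0 (D = 3 - 1*3 = 3 - 3 = 0)
M(j) = 1 (M(j) = 1/(1 + 0) = 1/1 = 1)
Y = 14 (Y = 8 + 6 = 14)
(M(3) + Y)**2 = (1 + 14)**2 = 15**2 = 225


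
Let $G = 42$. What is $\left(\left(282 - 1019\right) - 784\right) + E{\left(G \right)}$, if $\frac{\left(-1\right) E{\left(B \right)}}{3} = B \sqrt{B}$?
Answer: $-1521 - 126 \sqrt{42} \approx -2337.6$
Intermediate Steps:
$E{\left(B \right)} = - 3 B^{\frac{3}{2}}$ ($E{\left(B \right)} = - 3 B \sqrt{B} = - 3 B^{\frac{3}{2}}$)
$\left(\left(282 - 1019\right) - 784\right) + E{\left(G \right)} = \left(\left(282 - 1019\right) - 784\right) - 3 \cdot 42^{\frac{3}{2}} = \left(\left(282 - 1019\right) - 784\right) - 3 \cdot 42 \sqrt{42} = \left(-737 - 784\right) - 126 \sqrt{42} = -1521 - 126 \sqrt{42}$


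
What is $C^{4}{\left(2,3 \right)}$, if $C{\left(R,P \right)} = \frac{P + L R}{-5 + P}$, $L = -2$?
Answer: $\frac{1}{16} \approx 0.0625$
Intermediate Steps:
$C{\left(R,P \right)} = \frac{P - 2 R}{-5 + P}$
$C^{4}{\left(2,3 \right)} = \left(\frac{3 - 4}{-5 + 3}\right)^{4} = \left(\frac{3 - 4}{-2}\right)^{4} = \left(\left(- \frac{1}{2}\right) \left(-1\right)\right)^{4} = \left(\frac{1}{2}\right)^{4} = \frac{1}{16}$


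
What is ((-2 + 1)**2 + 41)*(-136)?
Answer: -5712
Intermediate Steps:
((-2 + 1)**2 + 41)*(-136) = ((-1)**2 + 41)*(-136) = (1 + 41)*(-136) = 42*(-136) = -5712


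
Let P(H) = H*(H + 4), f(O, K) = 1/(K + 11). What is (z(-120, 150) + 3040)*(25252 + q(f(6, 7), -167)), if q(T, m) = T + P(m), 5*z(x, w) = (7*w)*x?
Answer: -10465226200/9 ≈ -1.1628e+9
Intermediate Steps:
f(O, K) = 1/(11 + K)
P(H) = H*(4 + H)
z(x, w) = 7*w*x/5 (z(x, w) = ((7*w)*x)/5 = (7*w*x)/5 = 7*w*x/5)
q(T, m) = T + m*(4 + m)
(z(-120, 150) + 3040)*(25252 + q(f(6, 7), -167)) = ((7/5)*150*(-120) + 3040)*(25252 + (1/(11 + 7) - 167*(4 - 167))) = (-25200 + 3040)*(25252 + (1/18 - 167*(-163))) = -22160*(25252 + (1/18 + 27221)) = -22160*(25252 + 489979/18) = -22160*944515/18 = -10465226200/9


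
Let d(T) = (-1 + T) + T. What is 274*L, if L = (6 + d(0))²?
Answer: 6850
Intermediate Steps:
d(T) = -1 + 2*T
L = 25 (L = (6 + (-1 + 2*0))² = (6 + (-1 + 0))² = (6 - 1)² = 5² = 25)
274*L = 274*25 = 6850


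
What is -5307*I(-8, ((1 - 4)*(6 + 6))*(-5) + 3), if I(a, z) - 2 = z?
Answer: -981795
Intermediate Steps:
I(a, z) = 2 + z
-5307*I(-8, ((1 - 4)*(6 + 6))*(-5) + 3) = -5307*(2 + (((1 - 4)*(6 + 6))*(-5) + 3)) = -5307*(2 + (-3*12*(-5) + 3)) = -5307*(2 + (-36*(-5) + 3)) = -5307*(2 + (180 + 3)) = -5307*(2 + 183) = -5307*185 = -981795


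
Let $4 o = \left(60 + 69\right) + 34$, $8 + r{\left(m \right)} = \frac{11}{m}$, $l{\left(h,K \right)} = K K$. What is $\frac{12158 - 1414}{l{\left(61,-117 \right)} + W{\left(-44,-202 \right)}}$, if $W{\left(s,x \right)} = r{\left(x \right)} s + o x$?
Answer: $\frac{127664}{69059} \approx 1.8486$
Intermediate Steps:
$l{\left(h,K \right)} = K^{2}$
$r{\left(m \right)} = -8 + \frac{11}{m}$
$o = \frac{163}{4}$ ($o = \frac{\left(60 + 69\right) + 34}{4} = \frac{129 + 34}{4} = \frac{1}{4} \cdot 163 = \frac{163}{4} \approx 40.75$)
$W{\left(s,x \right)} = \frac{163 x}{4} + s \left(-8 + \frac{11}{x}\right)$ ($W{\left(s,x \right)} = \left(-8 + \frac{11}{x}\right) s + \frac{163 x}{4} = s \left(-8 + \frac{11}{x}\right) + \frac{163 x}{4} = \frac{163 x}{4} + s \left(-8 + \frac{11}{x}\right)$)
$\frac{12158 - 1414}{l{\left(61,-117 \right)} + W{\left(-44,-202 \right)}} = \frac{12158 - 1414}{\left(-117\right)^{2} + \left(\left(-8\right) \left(-44\right) + \frac{163}{4} \left(-202\right) + 11 \left(-44\right) \frac{1}{-202}\right)} = \frac{10744}{13689 + \left(352 - \frac{16463}{2} + 11 \left(-44\right) \left(- \frac{1}{202}\right)\right)} = \frac{10744}{13689 + \left(352 - \frac{16463}{2} + \frac{242}{101}\right)} = \frac{10744}{13689 - \frac{1591175}{202}} = \frac{10744}{\frac{1174003}{202}} = 10744 \cdot \frac{202}{1174003} = \frac{127664}{69059}$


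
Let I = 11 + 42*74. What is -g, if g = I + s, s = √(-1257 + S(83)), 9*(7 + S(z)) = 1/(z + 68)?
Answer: -3119 - 5*I*√10375361/453 ≈ -3119.0 - 35.553*I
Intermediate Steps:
S(z) = -7 + 1/(9*(68 + z)) (S(z) = -7 + 1/(9*(z + 68)) = -7 + 1/(9*(68 + z)))
I = 3119 (I = 11 + 3108 = 3119)
s = 5*I*√10375361/453 (s = √(-1257 + (-4283 - 63*83)/(9*(68 + 83))) = √(-1257 + (⅑)*(-4283 - 5229)/151) = √(-1257 + (⅑)*(1/151)*(-9512)) = √(-1257 - 9512/1359) = √(-1717775/1359) = 5*I*√10375361/453 ≈ 35.553*I)
g = 3119 + 5*I*√10375361/453 ≈ 3119.0 + 35.553*I
-g = -(3119 + 5*I*√10375361/453) = -3119 - 5*I*√10375361/453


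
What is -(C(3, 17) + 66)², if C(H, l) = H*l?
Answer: -13689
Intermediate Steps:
-(C(3, 17) + 66)² = -(3*17 + 66)² = -(51 + 66)² = -1*117² = -1*13689 = -13689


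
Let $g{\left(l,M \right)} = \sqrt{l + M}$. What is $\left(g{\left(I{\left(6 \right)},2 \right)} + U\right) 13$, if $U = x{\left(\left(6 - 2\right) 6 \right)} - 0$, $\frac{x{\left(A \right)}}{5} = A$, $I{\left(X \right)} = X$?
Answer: $1560 + 26 \sqrt{2} \approx 1596.8$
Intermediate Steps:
$g{\left(l,M \right)} = \sqrt{M + l}$
$x{\left(A \right)} = 5 A$
$U = 120$ ($U = 5 \left(6 - 2\right) 6 - 0 = 5 \cdot 4 \cdot 6 + 0 = 5 \cdot 24 + 0 = 120 + 0 = 120$)
$\left(g{\left(I{\left(6 \right)},2 \right)} + U\right) 13 = \left(\sqrt{2 + 6} + 120\right) 13 = \left(\sqrt{8} + 120\right) 13 = \left(2 \sqrt{2} + 120\right) 13 = \left(120 + 2 \sqrt{2}\right) 13 = 1560 + 26 \sqrt{2}$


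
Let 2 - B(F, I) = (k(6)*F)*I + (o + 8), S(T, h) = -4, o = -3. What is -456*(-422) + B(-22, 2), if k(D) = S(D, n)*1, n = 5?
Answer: 192253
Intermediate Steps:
k(D) = -4 (k(D) = -4*1 = -4)
B(F, I) = -3 + 4*F*I (B(F, I) = 2 - ((-4*F)*I + (-3 + 8)) = 2 - (-4*F*I + 5) = 2 - (5 - 4*F*I) = 2 + (-5 + 4*F*I) = -3 + 4*F*I)
-456*(-422) + B(-22, 2) = -456*(-422) + (-3 + 4*(-22)*2) = 192432 + (-3 - 176) = 192432 - 179 = 192253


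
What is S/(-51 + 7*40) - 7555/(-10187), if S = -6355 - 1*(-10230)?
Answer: 41204720/2332823 ≈ 17.663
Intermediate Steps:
S = 3875 (S = -6355 + 10230 = 3875)
S/(-51 + 7*40) - 7555/(-10187) = 3875/(-51 + 7*40) - 7555/(-10187) = 3875/(-51 + 280) - 7555*(-1/10187) = 3875/229 + 7555/10187 = 41204720/2332823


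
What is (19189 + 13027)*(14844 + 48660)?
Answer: 2045844864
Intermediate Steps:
(19189 + 13027)*(14844 + 48660) = 32216*63504 = 2045844864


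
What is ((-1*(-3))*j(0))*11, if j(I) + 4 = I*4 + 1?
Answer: -99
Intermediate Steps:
j(I) = -3 + 4*I (j(I) = -4 + (I*4 + 1) = -4 + (4*I + 1) = -4 + (1 + 4*I) = -3 + 4*I)
((-1*(-3))*j(0))*11 = ((-1*(-3))*(-3 + 4*0))*11 = (3*(-3 + 0))*11 = (3*(-3))*11 = -9*11 = -99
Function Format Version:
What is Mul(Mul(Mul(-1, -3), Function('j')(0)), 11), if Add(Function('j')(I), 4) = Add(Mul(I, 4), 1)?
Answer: -99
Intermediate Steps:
Function('j')(I) = Add(-3, Mul(4, I)) (Function('j')(I) = Add(-4, Add(Mul(I, 4), 1)) = Add(-4, Add(Mul(4, I), 1)) = Add(-4, Add(1, Mul(4, I))) = Add(-3, Mul(4, I)))
Mul(Mul(Mul(-1, -3), Function('j')(0)), 11) = Mul(Mul(Mul(-1, -3), Add(-3, Mul(4, 0))), 11) = Mul(Mul(3, Add(-3, 0)), 11) = Mul(Mul(3, -3), 11) = Mul(-9, 11) = -99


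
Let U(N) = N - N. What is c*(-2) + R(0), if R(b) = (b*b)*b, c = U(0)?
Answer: 0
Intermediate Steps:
U(N) = 0
c = 0
R(b) = b³ (R(b) = b²*b = b³)
c*(-2) + R(0) = 0*(-2) + 0³ = 0 + 0 = 0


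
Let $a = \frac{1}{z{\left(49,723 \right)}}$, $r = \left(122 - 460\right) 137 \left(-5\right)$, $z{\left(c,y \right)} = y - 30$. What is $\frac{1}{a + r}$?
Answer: $\frac{693}{160450291} \approx 4.3191 \cdot 10^{-6}$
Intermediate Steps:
$z{\left(c,y \right)} = -30 + y$ ($z{\left(c,y \right)} = y - 30 = -30 + y$)
$r = 231530$ ($r = \left(-338\right) \left(-685\right) = 231530$)
$a = \frac{1}{693}$ ($a = \frac{1}{-30 + 723} = \frac{1}{693} \approx 0.001443$)
$\frac{1}{a + r} = \frac{1}{\frac{1}{693} + 231530} = \frac{1}{\frac{160450291}{693}} = \frac{693}{160450291}$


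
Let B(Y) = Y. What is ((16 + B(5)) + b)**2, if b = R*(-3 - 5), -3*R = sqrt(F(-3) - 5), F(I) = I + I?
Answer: 3265/9 + 112*I*sqrt(11) ≈ 362.78 + 371.46*I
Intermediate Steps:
F(I) = 2*I
R = -I*sqrt(11)/3 (R = -sqrt(2*(-3) - 5)/3 = -sqrt(-6 - 5)/3 = -I*sqrt(11)/3 ≈ -1.1055*I)
b = 8*I*sqrt(11)/3 (b = (-I*sqrt(11)/3)*(-3 - 5) = -I*sqrt(11)/3*(-8) = 8*I*sqrt(11)/3 ≈ 8.8443*I)
((16 + B(5)) + b)**2 = ((16 + 5) + 8*I*sqrt(11)/3)**2 = (21 + 8*I*sqrt(11)/3)**2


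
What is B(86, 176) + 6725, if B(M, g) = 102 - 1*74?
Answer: 6753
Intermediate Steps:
B(M, g) = 28 (B(M, g) = 102 - 74 = 28)
B(86, 176) + 6725 = 28 + 6725 = 6753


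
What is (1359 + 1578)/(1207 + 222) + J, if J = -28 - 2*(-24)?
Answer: 31517/1429 ≈ 22.055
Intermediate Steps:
J = 20 (J = -28 + 48 = 20)
(1359 + 1578)/(1207 + 222) + J = (1359 + 1578)/(1207 + 222) + 20 = 2937/1429 + 20 = 31517/1429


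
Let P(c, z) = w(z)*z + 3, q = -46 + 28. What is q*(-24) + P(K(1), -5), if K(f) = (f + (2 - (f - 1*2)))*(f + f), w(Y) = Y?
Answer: 460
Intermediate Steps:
K(f) = 8*f (K(f) = (f + (2 - (f - 2)))*(2*f) = (f + (2 - (-2 + f)))*(2*f) = (f + (2 + (2 - f)))*(2*f) = (f + (4 - f))*(2*f) = 4*(2*f) = 8*f)
q = -18
P(c, z) = 3 + z**2 (P(c, z) = z*z + 3 = z**2 + 3 = 3 + z**2)
q*(-24) + P(K(1), -5) = -18*(-24) + (3 + (-5)**2) = 432 + (3 + 25) = 432 + 28 = 460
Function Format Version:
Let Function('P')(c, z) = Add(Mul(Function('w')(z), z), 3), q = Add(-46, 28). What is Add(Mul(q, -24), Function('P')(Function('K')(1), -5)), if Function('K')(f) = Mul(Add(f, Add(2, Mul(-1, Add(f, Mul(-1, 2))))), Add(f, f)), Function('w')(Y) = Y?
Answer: 460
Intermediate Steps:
Function('K')(f) = Mul(8, f) (Function('K')(f) = Mul(Add(f, Add(2, Mul(-1, Add(f, -2)))), Mul(2, f)) = Mul(Add(f, Add(2, Mul(-1, Add(-2, f)))), Mul(2, f)) = Mul(Add(f, Add(2, Add(2, Mul(-1, f)))), Mul(2, f)) = Mul(Add(f, Add(4, Mul(-1, f))), Mul(2, f)) = Mul(4, Mul(2, f)) = Mul(8, f))
q = -18
Function('P')(c, z) = Add(3, Pow(z, 2)) (Function('P')(c, z) = Add(Mul(z, z), 3) = Add(Pow(z, 2), 3) = Add(3, Pow(z, 2)))
Add(Mul(q, -24), Function('P')(Function('K')(1), -5)) = Add(Mul(-18, -24), Add(3, Pow(-5, 2))) = Add(432, Add(3, 25)) = Add(432, 28) = 460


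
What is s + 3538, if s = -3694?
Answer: -156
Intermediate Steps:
s + 3538 = -3694 + 3538 = -156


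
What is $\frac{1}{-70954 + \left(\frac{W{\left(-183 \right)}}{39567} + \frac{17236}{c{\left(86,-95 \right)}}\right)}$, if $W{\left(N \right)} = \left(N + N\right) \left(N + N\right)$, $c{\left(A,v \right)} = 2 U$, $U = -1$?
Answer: $- \frac{13189}{1049430456} \approx -1.2568 \cdot 10^{-5}$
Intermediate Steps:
$c{\left(A,v \right)} = -2$ ($c{\left(A,v \right)} = 2 \left(-1\right) = -2$)
$W{\left(N \right)} = 4 N^{2}$ ($W{\left(N \right)} = 2 N 2 N = 4 N^{2}$)
$\frac{1}{-70954 + \left(\frac{W{\left(-183 \right)}}{39567} + \frac{17236}{c{\left(86,-95 \right)}}\right)} = \frac{1}{-70954 + \left(\frac{4 \left(-183\right)^{2}}{39567} + \frac{17236}{-2}\right)} = \frac{1}{-70954 + \left(4 \cdot 33489 \cdot \frac{1}{39567} + 17236 \left(- \frac{1}{2}\right)\right)} = \frac{1}{-70954 + \left(133956 \cdot \frac{1}{39567} - 8618\right)} = \frac{1}{-70954 + \left(\frac{44652}{13189} - 8618\right)} = \frac{1}{-70954 - \frac{113618150}{13189}} = \frac{1}{- \frac{1049430456}{13189}} = - \frac{13189}{1049430456}$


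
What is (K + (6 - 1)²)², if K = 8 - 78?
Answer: 2025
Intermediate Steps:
K = -70
(K + (6 - 1)²)² = (-70 + (6 - 1)²)² = (-70 + 5²)² = (-70 + 25)² = (-45)² = 2025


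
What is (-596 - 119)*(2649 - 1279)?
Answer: -979550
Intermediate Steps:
(-596 - 119)*(2649 - 1279) = -715*1370 = -979550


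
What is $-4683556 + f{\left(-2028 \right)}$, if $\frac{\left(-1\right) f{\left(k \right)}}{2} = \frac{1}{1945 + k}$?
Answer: $- \frac{388735146}{83} \approx -4.6836 \cdot 10^{6}$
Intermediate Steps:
$f{\left(k \right)} = - \frac{2}{1945 + k}$
$-4683556 + f{\left(-2028 \right)} = -4683556 - \frac{2}{1945 - 2028} = -4683556 - \frac{2}{-83} = -4683556 - - \frac{2}{83} = -4683556 + \frac{2}{83} = - \frac{388735146}{83}$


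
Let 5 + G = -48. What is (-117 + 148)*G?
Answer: -1643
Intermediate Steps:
G = -53 (G = -5 - 48 = -53)
(-117 + 148)*G = (-117 + 148)*(-53) = 31*(-53) = -1643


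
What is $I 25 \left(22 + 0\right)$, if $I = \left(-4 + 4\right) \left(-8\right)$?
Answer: $0$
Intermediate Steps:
$I = 0$ ($I = 0 \left(-8\right) = 0$)
$I 25 \left(22 + 0\right) = 0 \cdot 25 \left(22 + 0\right) = 0 \cdot 25 \cdot 22 = 0 \cdot 550 = 0$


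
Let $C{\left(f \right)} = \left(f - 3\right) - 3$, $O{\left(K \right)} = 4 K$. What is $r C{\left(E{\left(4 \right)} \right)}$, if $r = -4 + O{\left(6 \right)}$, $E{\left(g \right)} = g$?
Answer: $-40$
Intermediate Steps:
$r = 20$ ($r = -4 + 4 \cdot 6 = -4 + 24 = 20$)
$C{\left(f \right)} = -6 + f$ ($C{\left(f \right)} = \left(-3 + f\right) - 3 = -6 + f$)
$r C{\left(E{\left(4 \right)} \right)} = 20 \left(-6 + 4\right) = 20 \left(-2\right) = -40$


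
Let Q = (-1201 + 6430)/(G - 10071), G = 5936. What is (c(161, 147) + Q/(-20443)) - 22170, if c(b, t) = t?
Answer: -1861643936286/84531805 ≈ -22023.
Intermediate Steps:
Q = -5229/4135 (Q = (-1201 + 6430)/(5936 - 10071) = 5229/(-4135) = 5229*(-1/4135) = -5229/4135 ≈ -1.2646)
(c(161, 147) + Q/(-20443)) - 22170 = (147 - 5229/4135/(-20443)) - 22170 = (147 - 5229/4135*(-1/20443)) - 22170 = (147 + 5229/84531805) - 22170 = 12426180564/84531805 - 22170 = -1861643936286/84531805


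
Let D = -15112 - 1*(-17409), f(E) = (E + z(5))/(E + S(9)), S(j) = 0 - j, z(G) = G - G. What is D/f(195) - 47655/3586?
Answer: 507599029/233090 ≈ 2177.7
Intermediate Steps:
z(G) = 0
S(j) = -j
f(E) = E/(-9 + E) (f(E) = (E + 0)/(E - 1*9) = E/(E - 9) = E/(-9 + E))
D = 2297 (D = -15112 + 17409 = 2297)
D/f(195) - 47655/3586 = 2297/((195/(-9 + 195))) - 47655/3586 = 2297/((195/186)) - 47655*1/3586 = 2297/((195*(1/186))) - 47655/3586 = 2297/(65/62) - 47655/3586 = 2297*(62/65) - 47655/3586 = 142414/65 - 47655/3586 = 507599029/233090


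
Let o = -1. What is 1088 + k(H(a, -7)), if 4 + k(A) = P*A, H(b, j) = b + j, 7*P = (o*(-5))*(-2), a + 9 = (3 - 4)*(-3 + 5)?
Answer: 7768/7 ≈ 1109.7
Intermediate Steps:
a = -11 (a = -9 + (3 - 4)*(-3 + 5) = -9 - 1*2 = -9 - 2 = -11)
P = -10/7 (P = (-1*(-5)*(-2))/7 = (5*(-2))/7 = (⅐)*(-10) = -10/7 ≈ -1.4286)
k(A) = -4 - 10*A/7
1088 + k(H(a, -7)) = 1088 + (-4 - 10*(-11 - 7)/7) = 1088 + (-4 - 10/7*(-18)) = 1088 + (-4 + 180/7) = 1088 + 152/7 = 7768/7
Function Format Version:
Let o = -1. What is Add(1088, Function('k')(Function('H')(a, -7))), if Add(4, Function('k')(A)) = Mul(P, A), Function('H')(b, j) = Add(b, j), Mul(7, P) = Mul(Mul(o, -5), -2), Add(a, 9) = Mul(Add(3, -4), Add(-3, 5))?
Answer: Rational(7768, 7) ≈ 1109.7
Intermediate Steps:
a = -11 (a = Add(-9, Mul(Add(3, -4), Add(-3, 5))) = Add(-9, Mul(-1, 2)) = Add(-9, -2) = -11)
P = Rational(-10, 7) (P = Mul(Rational(1, 7), Mul(Mul(-1, -5), -2)) = Mul(Rational(1, 7), Mul(5, -2)) = Mul(Rational(1, 7), -10) = Rational(-10, 7) ≈ -1.4286)
Function('k')(A) = Add(-4, Mul(Rational(-10, 7), A))
Add(1088, Function('k')(Function('H')(a, -7))) = Add(1088, Add(-4, Mul(Rational(-10, 7), Add(-11, -7)))) = Add(1088, Add(-4, Mul(Rational(-10, 7), -18))) = Add(1088, Add(-4, Rational(180, 7))) = Add(1088, Rational(152, 7)) = Rational(7768, 7)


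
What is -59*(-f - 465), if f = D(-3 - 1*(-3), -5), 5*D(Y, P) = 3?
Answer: 137352/5 ≈ 27470.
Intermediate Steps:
D(Y, P) = ⅗ (D(Y, P) = (⅕)*3 = ⅗)
f = ⅗ ≈ 0.60000
-59*(-f - 465) = -59*(-1*⅗ - 465) = -59*(-⅗ - 465) = -59*(-2328/5) = 137352/5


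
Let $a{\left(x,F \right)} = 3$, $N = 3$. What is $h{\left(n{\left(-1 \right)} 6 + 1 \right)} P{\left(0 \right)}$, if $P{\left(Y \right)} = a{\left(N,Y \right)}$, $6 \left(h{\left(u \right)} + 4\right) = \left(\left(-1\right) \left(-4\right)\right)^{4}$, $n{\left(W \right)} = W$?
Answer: $116$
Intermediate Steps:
$h{\left(u \right)} = \frac{116}{3}$ ($h{\left(u \right)} = -4 + \frac{\left(\left(-1\right) \left(-4\right)\right)^{4}}{6} = -4 + \frac{4^{4}}{6} = -4 + \frac{1}{6} \cdot 256 = -4 + \frac{128}{3} = \frac{116}{3}$)
$P{\left(Y \right)} = 3$
$h{\left(n{\left(-1 \right)} 6 + 1 \right)} P{\left(0 \right)} = \frac{116}{3} \cdot 3 = 116$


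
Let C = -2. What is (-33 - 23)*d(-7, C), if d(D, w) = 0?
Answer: 0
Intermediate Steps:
(-33 - 23)*d(-7, C) = (-33 - 23)*0 = -56*0 = 0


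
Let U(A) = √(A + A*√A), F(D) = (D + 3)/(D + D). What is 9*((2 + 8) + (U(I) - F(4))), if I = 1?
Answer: 657/8 + 9*√2 ≈ 94.853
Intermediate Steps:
F(D) = (3 + D)/(2*D) (F(D) = (3 + D)/((2*D)) = (3 + D)*(1/(2*D)) = (3 + D)/(2*D))
U(A) = √(A + A^(3/2))
9*((2 + 8) + (U(I) - F(4))) = 9*((2 + 8) + (√(1 + 1^(3/2)) - (3 + 4)/(2*4))) = 9*(10 + (√(1 + 1) - 7/(2*4))) = 9*(10 + (√2 - 1*7/8)) = 9*(10 + (√2 - 7/8)) = 9*(10 + (-7/8 + √2)) = 9*(73/8 + √2) = 657/8 + 9*√2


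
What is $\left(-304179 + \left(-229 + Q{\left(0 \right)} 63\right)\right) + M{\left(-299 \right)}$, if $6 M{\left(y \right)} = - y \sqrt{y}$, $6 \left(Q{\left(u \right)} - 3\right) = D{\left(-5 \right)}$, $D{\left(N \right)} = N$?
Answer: $- \frac{608543}{2} + \frac{299 i \sqrt{299}}{6} \approx -3.0427 \cdot 10^{5} + 861.7 i$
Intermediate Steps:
$Q{\left(u \right)} = \frac{13}{6}$ ($Q{\left(u \right)} = 3 + \frac{1}{6} \left(-5\right) = 3 - \frac{5}{6} = \frac{13}{6}$)
$M{\left(y \right)} = - \frac{y^{\frac{3}{2}}}{6}$ ($M{\left(y \right)} = \frac{- y \sqrt{y}}{6} = \frac{\left(-1\right) y^{\frac{3}{2}}}{6} = - \frac{y^{\frac{3}{2}}}{6}$)
$\left(-304179 + \left(-229 + Q{\left(0 \right)} 63\right)\right) + M{\left(-299 \right)} = \left(-304179 + \left(-229 + \frac{13}{6} \cdot 63\right)\right) - \frac{\left(-299\right)^{\frac{3}{2}}}{6} = \left(-304179 + \left(-229 + \frac{273}{2}\right)\right) - \frac{\left(-299\right) i \sqrt{299}}{6} = \left(-304179 - \frac{185}{2}\right) + \frac{299 i \sqrt{299}}{6} = - \frac{608543}{2} + \frac{299 i \sqrt{299}}{6}$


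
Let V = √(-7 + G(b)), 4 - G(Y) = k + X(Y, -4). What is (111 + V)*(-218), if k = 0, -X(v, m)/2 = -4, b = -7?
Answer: -24198 - 218*I*√11 ≈ -24198.0 - 723.02*I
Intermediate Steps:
X(v, m) = 8 (X(v, m) = -2*(-4) = 8)
G(Y) = -4 (G(Y) = 4 - (0 + 8) = 4 - 1*8 = 4 - 8 = -4)
V = I*√11 (V = √(-7 - 4) = √(-11) = I*√11 ≈ 3.3166*I)
(111 + V)*(-218) = (111 + I*√11)*(-218) = -24198 - 218*I*√11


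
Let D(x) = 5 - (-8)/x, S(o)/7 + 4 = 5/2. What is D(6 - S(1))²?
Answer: 32761/1089 ≈ 30.084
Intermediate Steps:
S(o) = -21/2 (S(o) = -28 + 7*(5/2) = -28 + 35/2 = -21/2)
D(x) = 5 + 8/x
D(6 - S(1))² = (5 + 8/(6 - 1*(-21/2)))² = (5 + 8/(6 + 21/2))² = (5 + 8/(33/2))² = (5 + 8*(2/33))² = (5 + 16/33)² = (181/33)² = 32761/1089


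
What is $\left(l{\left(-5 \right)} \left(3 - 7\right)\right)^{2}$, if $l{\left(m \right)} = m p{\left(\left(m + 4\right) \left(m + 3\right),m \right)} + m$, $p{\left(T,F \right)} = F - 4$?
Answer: $25600$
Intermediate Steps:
$p{\left(T,F \right)} = -4 + F$
$l{\left(m \right)} = m + m \left(-4 + m\right)$ ($l{\left(m \right)} = m \left(-4 + m\right) + m = m + m \left(-4 + m\right)$)
$\left(l{\left(-5 \right)} \left(3 - 7\right)\right)^{2} = \left(- 5 \left(-3 - 5\right) \left(3 - 7\right)\right)^{2} = \left(\left(-5\right) \left(-8\right) \left(-4\right)\right)^{2} = \left(40 \left(-4\right)\right)^{2} = \left(-160\right)^{2} = 25600$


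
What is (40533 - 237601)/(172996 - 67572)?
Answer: -49267/26356 ≈ -1.8693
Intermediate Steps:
(40533 - 237601)/(172996 - 67572) = -197068/105424 = -197068*1/105424 = -49267/26356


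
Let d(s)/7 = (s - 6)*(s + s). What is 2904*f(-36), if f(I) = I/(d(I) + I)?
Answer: -2904/587 ≈ -4.9472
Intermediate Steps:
d(s) = 14*s*(-6 + s) (d(s) = 7*((s - 6)*(s + s)) = 7*((-6 + s)*(2*s)) = 7*(2*s*(-6 + s)) = 14*s*(-6 + s))
f(I) = I/(I + 14*I*(-6 + I)) (f(I) = I/(14*I*(-6 + I) + I) = I/(I + 14*I*(-6 + I)))
2904*f(-36) = 2904/(-83 + 14*(-36)) = 2904/(-83 - 504) = 2904/(-587) = 2904*(-1/587) = -2904/587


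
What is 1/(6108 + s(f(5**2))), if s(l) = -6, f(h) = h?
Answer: 1/6102 ≈ 0.00016388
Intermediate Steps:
1/(6108 + s(f(5**2))) = 1/(6108 - 6) = 1/6102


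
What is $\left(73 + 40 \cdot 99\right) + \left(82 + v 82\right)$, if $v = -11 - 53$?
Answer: $-1133$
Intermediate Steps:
$v = -64$ ($v = -11 - 53 = -64$)
$\left(73 + 40 \cdot 99\right) + \left(82 + v 82\right) = \left(73 + 40 \cdot 99\right) + \left(82 - 5248\right) = \left(73 + 3960\right) + \left(82 - 5248\right) = 4033 - 5166 = -1133$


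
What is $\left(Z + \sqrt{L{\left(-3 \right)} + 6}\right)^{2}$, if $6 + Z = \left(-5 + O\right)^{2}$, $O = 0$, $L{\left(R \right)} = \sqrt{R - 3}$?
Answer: $\left(19 + \sqrt{6 + i \sqrt{6}}\right)^{2} \approx 461.93 + 21.08 i$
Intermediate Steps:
$L{\left(R \right)} = \sqrt{-3 + R}$
$Z = 19$ ($Z = -6 + \left(-5 + 0\right)^{2} = -6 + \left(-5\right)^{2} = -6 + 25 = 19$)
$\left(Z + \sqrt{L{\left(-3 \right)} + 6}\right)^{2} = \left(19 + \sqrt{\sqrt{-3 - 3} + 6}\right)^{2} = \left(19 + \sqrt{\sqrt{-6} + 6}\right)^{2} = \left(19 + \sqrt{i \sqrt{6} + 6}\right)^{2} = \left(19 + \sqrt{6 + i \sqrt{6}}\right)^{2}$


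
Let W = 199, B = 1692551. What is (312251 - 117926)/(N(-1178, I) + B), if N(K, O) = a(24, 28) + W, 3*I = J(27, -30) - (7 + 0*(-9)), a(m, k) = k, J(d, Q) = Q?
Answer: 194325/1692778 ≈ 0.11480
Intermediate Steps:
I = -37/3 (I = (-30 - (7 + 0*(-9)))/3 = (-30 - (7 + 0))/3 = (-30 - 1*7)/3 = (-30 - 7)/3 = (⅓)*(-37) = -37/3 ≈ -12.333)
N(K, O) = 227 (N(K, O) = 28 + 199 = 227)
(312251 - 117926)/(N(-1178, I) + B) = (312251 - 117926)/(227 + 1692551) = 194325/1692778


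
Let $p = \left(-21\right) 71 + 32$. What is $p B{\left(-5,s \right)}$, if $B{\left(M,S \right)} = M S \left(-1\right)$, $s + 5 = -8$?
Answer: $94835$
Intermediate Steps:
$s = -13$ ($s = -5 - 8 = -13$)
$B{\left(M,S \right)} = - M S$
$p = -1459$ ($p = -1491 + 32 = -1459$)
$p B{\left(-5,s \right)} = - 1459 \left(\left(-1\right) \left(-5\right) \left(-13\right)\right) = \left(-1459\right) \left(-65\right) = 94835$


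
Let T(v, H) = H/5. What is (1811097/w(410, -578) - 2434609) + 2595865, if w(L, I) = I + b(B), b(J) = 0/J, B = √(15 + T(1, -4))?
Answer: 91394871/578 ≈ 1.5812e+5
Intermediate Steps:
T(v, H) = H/5 (T(v, H) = H*(⅕) = H/5)
B = √355/5 (B = √(15 + (⅕)*(-4)) = √(15 - ⅘) = √(71/5) = √355/5 ≈ 3.7683)
b(J) = 0
w(L, I) = I (w(L, I) = I + 0 = I)
(1811097/w(410, -578) - 2434609) + 2595865 = (1811097/(-578) - 2434609) + 2595865 = (1811097*(-1/578) - 2434609) + 2595865 = (-1811097/578 - 2434609) + 2595865 = -1409015099/578 + 2595865 = 91394871/578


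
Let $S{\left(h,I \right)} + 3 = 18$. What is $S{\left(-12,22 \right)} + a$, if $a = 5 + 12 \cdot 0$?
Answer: $20$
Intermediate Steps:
$S{\left(h,I \right)} = 15$ ($S{\left(h,I \right)} = -3 + 18 = 15$)
$a = 5$ ($a = 5 + 0 = 5$)
$S{\left(-12,22 \right)} + a = 15 + 5 = 20$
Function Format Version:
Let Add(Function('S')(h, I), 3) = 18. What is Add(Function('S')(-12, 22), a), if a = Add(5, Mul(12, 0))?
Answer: 20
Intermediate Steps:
Function('S')(h, I) = 15 (Function('S')(h, I) = Add(-3, 18) = 15)
a = 5 (a = Add(5, 0) = 5)
Add(Function('S')(-12, 22), a) = Add(15, 5) = 20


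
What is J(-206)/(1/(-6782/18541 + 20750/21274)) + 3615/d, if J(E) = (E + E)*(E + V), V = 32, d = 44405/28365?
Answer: 80585725601583063/1751516299577 ≈ 46009.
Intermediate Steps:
d = 8881/5673 (d = 44405*(1/28365) = 8881/5673 ≈ 1.5655)
J(E) = 2*E*(32 + E) (J(E) = (E + E)*(E + 32) = (2*E)*(32 + E) = 2*E*(32 + E))
J(-206)/(1/(-6782/18541 + 20750/21274)) + 3615/d = (2*(-206)*(32 - 206))/(1/(-6782/18541 + 20750/21274)) + 3615/(8881/5673) = (2*(-206)*(-174))/(1/(-6782*1/18541 + 20750*(1/21274))) + 3615*(5673/8881) = 71688/(1/(-6782/18541 + 10375/10637)) + 20507895/8881 = 71688/(1/(120222741/197220617)) + 20507895/8881 = 71688/(197220617/120222741) + 20507895/8881 = 71688*(120222741/197220617) + 20507895/8881 = 8618527856808/197220617 + 20507895/8881 = 80585725601583063/1751516299577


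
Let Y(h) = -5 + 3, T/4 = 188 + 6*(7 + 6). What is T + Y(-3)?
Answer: 1062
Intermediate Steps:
T = 1064 (T = 4*(188 + 6*(7 + 6)) = 4*(188 + 6*13) = 4*(188 + 78) = 4*266 = 1064)
Y(h) = -2
T + Y(-3) = 1064 - 2 = 1062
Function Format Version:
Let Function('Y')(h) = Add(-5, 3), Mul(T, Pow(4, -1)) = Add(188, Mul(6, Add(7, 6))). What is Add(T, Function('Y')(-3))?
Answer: 1062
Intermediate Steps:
T = 1064 (T = Mul(4, Add(188, Mul(6, Add(7, 6)))) = Mul(4, Add(188, Mul(6, 13))) = Mul(4, Add(188, 78)) = Mul(4, 266) = 1064)
Function('Y')(h) = -2
Add(T, Function('Y')(-3)) = Add(1064, -2) = 1062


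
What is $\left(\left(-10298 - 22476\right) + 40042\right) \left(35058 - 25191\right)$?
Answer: $71713356$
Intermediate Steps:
$\left(\left(-10298 - 22476\right) + 40042\right) \left(35058 - 25191\right) = \left(-32774 + 40042\right) 9867 = 7268 \cdot 9867 = 71713356$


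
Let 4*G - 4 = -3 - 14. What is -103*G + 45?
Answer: 1519/4 ≈ 379.75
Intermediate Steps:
G = -13/4 (G = 1 + (-3 - 14)/4 = 1 + (1/4)*(-17) = 1 - 17/4 = -13/4 ≈ -3.2500)
-103*G + 45 = -103*(-13/4) + 45 = 1339/4 + 45 = 1519/4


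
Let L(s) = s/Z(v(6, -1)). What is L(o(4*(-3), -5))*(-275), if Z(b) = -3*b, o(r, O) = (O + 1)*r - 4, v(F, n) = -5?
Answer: -2420/3 ≈ -806.67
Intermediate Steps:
o(r, O) = -4 + r*(1 + O) (o(r, O) = (1 + O)*r - 4 = r*(1 + O) - 4 = -4 + r*(1 + O))
L(s) = s/15 (L(s) = s/((-3*(-5))) = s/15)
L(o(4*(-3), -5))*(-275) = ((-4 + 4*(-3) - 20*(-3))/15)*(-275) = ((-4 - 12 - 5*(-12))/15)*(-275) = ((-4 - 12 + 60)/15)*(-275) = ((1/15)*44)*(-275) = (44/15)*(-275) = -2420/3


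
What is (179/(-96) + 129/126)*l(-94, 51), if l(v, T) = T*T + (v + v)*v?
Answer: -11454245/672 ≈ -17045.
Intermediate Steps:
l(v, T) = T² + 2*v² (l(v, T) = T² + (2*v)*v = T² + 2*v²)
(179/(-96) + 129/126)*l(-94, 51) = (179/(-96) + 129/126)*(51² + 2*(-94)²) = (179*(-1/96) + 129*(1/126))*(2601 + 2*8836) = (-179/96 + 43/42)*(2601 + 17672) = -565/672*20273 = -11454245/672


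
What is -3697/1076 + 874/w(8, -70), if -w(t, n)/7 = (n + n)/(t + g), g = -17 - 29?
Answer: -9839793/263620 ≈ -37.326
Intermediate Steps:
g = -46
w(t, n) = -14*n/(-46 + t) (w(t, n) = -7*(n + n)/(t - 46) = -7*2*n/(-46 + t) = -14*n/(-46 + t))
-3697/1076 + 874/w(8, -70) = -3697/1076 + 874/((-14*(-70)/(-46 + 8))) = -3697*1/1076 + 874/((-14*(-70)/(-38))) = -3697/1076 + 874/((-14*(-70)*(-1/38))) = -3697/1076 + 874/(-490/19) = -3697/1076 + 874*(-19/490) = -3697/1076 - 8303/245 = -9839793/263620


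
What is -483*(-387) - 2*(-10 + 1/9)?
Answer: 1682467/9 ≈ 1.8694e+5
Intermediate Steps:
-483*(-387) - 2*(-10 + 1/9) = 186921 - 2*(-10 + 1*(⅑)) = 186921 - 2*(-10 + ⅑) = 186921 - 2*(-89/9) = 186921 + 178/9 = 1682467/9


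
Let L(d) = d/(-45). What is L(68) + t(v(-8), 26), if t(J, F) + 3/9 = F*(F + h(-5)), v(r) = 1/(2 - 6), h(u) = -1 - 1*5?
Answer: 23317/45 ≈ 518.16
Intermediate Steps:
h(u) = -6 (h(u) = -1 - 5 = -6)
L(d) = -d/45 (L(d) = d*(-1/45) = -d/45)
v(r) = -¼ (v(r) = 1/(-4) = -¼)
t(J, F) = -⅓ + F*(-6 + F) (t(J, F) = -⅓ + F*(F - 6) = -⅓ + F*(-6 + F))
L(68) + t(v(-8), 26) = -1/45*68 + (-⅓ + 26² - 6*26) = -68/45 + (-⅓ + 676 - 156) = -68/45 + 1559/3 = 23317/45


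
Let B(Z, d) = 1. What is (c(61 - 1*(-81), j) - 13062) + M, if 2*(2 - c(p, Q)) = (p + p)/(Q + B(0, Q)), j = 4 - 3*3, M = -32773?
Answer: -91595/2 ≈ -45798.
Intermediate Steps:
j = -5 (j = 4 - 9 = -5)
c(p, Q) = 2 - p/(1 + Q) (c(p, Q) = 2 - (p + p)/(2*(Q + 1)) = 2 - 2*p/(2*(1 + Q)) = 2 - p/(1 + Q))
(c(61 - 1*(-81), j) - 13062) + M = ((2 - (61 - 1*(-81)) + 2*(-5))/(1 - 5) - 13062) - 32773 = ((2 - (61 + 81) - 10)/(-4) - 13062) - 32773 = (-(2 - 1*142 - 10)/4 - 13062) - 32773 = (-(2 - 142 - 10)/4 - 13062) - 32773 = (-1/4*(-150) - 13062) - 32773 = (75/2 - 13062) - 32773 = -26049/2 - 32773 = -91595/2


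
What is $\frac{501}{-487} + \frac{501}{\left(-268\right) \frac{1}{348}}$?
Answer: $- \frac{21260436}{32629} \approx -651.58$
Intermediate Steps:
$\frac{501}{-487} + \frac{501}{\left(-268\right) \frac{1}{348}} = 501 \left(- \frac{1}{487}\right) + \frac{501}{\left(-268\right) \frac{1}{348}} = - \frac{501}{487} + \frac{501}{- \frac{67}{87}} = - \frac{501}{487} + 501 \left(- \frac{87}{67}\right) = - \frac{501}{487} - \frac{43587}{67} = - \frac{21260436}{32629}$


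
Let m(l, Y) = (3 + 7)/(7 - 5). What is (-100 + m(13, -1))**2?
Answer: 9025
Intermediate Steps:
m(l, Y) = 5 (m(l, Y) = 10/2 = 10*(1/2) = 5)
(-100 + m(13, -1))**2 = (-100 + 5)**2 = (-95)**2 = 9025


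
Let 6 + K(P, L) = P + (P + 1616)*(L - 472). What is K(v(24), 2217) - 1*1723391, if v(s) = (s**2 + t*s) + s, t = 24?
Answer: 3149819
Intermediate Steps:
v(s) = s**2 + 25*s (v(s) = (s**2 + 24*s) + s = s**2 + 25*s)
K(P, L) = -6 + P + (-472 + L)*(1616 + P) (K(P, L) = -6 + (P + (P + 1616)*(L - 472)) = -6 + (P + (1616 + P)*(-472 + L)) = -6 + (P + (-472 + L)*(1616 + P)) = -6 + P + (-472 + L)*(1616 + P))
K(v(24), 2217) - 1*1723391 = (-762758 - 11304*(25 + 24) + 1616*2217 + 2217*(24*(25 + 24))) - 1*1723391 = (-762758 - 11304*49 + 3582672 + 2217*(24*49)) - 1723391 = (-762758 - 471*1176 + 3582672 + 2217*1176) - 1723391 = (-762758 - 553896 + 3582672 + 2607192) - 1723391 = 4873210 - 1723391 = 3149819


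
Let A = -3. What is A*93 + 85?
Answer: -194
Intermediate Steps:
A*93 + 85 = -3*93 + 85 = -279 + 85 = -194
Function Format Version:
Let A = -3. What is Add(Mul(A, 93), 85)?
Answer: -194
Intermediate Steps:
Add(Mul(A, 93), 85) = Add(Mul(-3, 93), 85) = Add(-279, 85) = -194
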